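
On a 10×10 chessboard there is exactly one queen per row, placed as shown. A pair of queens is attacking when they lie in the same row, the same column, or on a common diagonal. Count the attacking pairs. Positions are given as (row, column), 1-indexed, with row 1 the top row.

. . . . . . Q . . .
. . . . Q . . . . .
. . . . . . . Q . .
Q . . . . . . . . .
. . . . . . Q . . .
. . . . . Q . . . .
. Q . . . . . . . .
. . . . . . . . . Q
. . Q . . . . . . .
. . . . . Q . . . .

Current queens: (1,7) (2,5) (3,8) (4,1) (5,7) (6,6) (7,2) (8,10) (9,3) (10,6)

6

Same column: (1,7)–(5,7) (column 7); (6,6)–(10,6) (column 6).
Same diagonal: (5,7)–(6,6) (|5−6| = |7−6| = 1); (5,7)–(8,10) (|5−8| = |7−10| = 3); (5,7)–(9,3) (|5−9| = |7−3| = 4); (6,6)–(9,3) (|6−9| = |6−3| = 3).
Total attacking pairs: 6.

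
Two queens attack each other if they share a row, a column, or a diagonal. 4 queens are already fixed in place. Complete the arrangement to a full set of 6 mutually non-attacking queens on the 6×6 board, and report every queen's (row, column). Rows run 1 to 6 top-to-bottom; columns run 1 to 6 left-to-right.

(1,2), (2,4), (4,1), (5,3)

Row 3: attacked by (1,2)→{2,4}; (2,4)→{3,4,5}; (4,1)→{1,2}; (5,3)→{1,3,5}. Safe: 6. Place at column 6.
Row 6: attacked by (1,2)→{2}; (2,4)→{4}; (3,6)→{3,6}; (4,1)→{1,3}; (5,3)→{2,3,4}. Safe: 5. Place at column 5.
Columns [2, 4, 6, 1, 3, 5], r−c [-1, -2, -3, 3, 2, 1], r+c [3, 6, 9, 5, 8, 11] are all distinct, so no two queens attack.

(1,2) (2,4) (3,6) (4,1) (5,3) (6,5)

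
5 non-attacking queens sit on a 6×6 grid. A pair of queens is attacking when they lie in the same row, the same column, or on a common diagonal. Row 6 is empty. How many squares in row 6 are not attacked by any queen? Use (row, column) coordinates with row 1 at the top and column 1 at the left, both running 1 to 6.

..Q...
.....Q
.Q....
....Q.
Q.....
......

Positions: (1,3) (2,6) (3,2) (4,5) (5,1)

(1,3) attacks row 6 at column 3.
(2,6) attacks row 6 at column 6 and diagonals 2.
(3,2) attacks row 6 at column 2 and diagonals 5.
(4,5) attacks row 6 at column 5 and diagonals 3.
(5,1) attacks row 6 at column 1 and diagonals 2.
Attacked columns: {1, 2, 3, 5, 6}. Safe: {4}.

1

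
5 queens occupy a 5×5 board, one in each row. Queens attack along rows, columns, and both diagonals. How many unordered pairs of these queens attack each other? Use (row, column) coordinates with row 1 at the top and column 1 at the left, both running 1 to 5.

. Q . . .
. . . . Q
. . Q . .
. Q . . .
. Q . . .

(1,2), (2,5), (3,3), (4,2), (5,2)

5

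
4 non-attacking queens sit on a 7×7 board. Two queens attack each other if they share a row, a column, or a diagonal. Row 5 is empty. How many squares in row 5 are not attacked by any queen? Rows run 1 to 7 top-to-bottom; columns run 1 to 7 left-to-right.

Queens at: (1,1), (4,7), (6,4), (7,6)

1

(1,1) attacks row 5 at column 1 and diagonals 5.
(4,7) attacks row 5 at column 7 and diagonals 6.
(6,4) attacks row 5 at column 4 and diagonals 3, 5.
(7,6) attacks row 5 at column 6 and diagonals 4.
Attacked columns: {1, 3, 4, 5, 6, 7}. Safe: {2}.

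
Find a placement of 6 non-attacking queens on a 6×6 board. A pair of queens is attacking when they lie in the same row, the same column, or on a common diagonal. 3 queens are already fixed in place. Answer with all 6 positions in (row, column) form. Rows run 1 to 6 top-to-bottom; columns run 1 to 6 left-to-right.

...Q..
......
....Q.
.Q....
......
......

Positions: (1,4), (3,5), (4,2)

Row 2: attacked by (1,4)→{3,4,5}; (3,5)→{4,5,6}; (4,2)→{2,4}. Safe: 1. Place at column 1.
Row 5: attacked by (1,4)→{4}; (2,1)→{1,4}; (3,5)→{3,5}; (4,2)→{1,2,3}. Safe: 6. Place at column 6.
Row 6: attacked by (1,4)→{4}; (2,1)→{1,5}; (3,5)→{2,5}; (4,2)→{2,4}; (5,6)→{5,6}. Safe: 3. Place at column 3.
Columns [4, 1, 5, 2, 6, 3], r−c [-3, 1, -2, 2, -1, 3], r+c [5, 3, 8, 6, 11, 9] are all distinct, so no two queens attack.

(1,4) (2,1) (3,5) (4,2) (5,6) (6,3)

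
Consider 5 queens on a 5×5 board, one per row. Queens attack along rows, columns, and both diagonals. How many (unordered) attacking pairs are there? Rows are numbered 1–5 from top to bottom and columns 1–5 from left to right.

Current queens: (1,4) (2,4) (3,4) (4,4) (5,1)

7

Same column: (1,4)–(2,4) (column 4); (1,4)–(3,4) (column 4); (1,4)–(4,4) (column 4); (2,4)–(3,4) (column 4); (2,4)–(4,4) (column 4); (3,4)–(4,4) (column 4).
Same diagonal: (2,4)–(5,1) (|2−5| = |4−1| = 3).
Total attacking pairs: 7.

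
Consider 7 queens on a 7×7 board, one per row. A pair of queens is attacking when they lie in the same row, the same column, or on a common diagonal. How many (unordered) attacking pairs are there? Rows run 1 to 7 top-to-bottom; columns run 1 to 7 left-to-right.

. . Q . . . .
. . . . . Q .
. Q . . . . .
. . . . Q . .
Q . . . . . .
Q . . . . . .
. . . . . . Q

1

Same column: (5,1)–(6,1) (column 1).
Total attacking pairs: 1.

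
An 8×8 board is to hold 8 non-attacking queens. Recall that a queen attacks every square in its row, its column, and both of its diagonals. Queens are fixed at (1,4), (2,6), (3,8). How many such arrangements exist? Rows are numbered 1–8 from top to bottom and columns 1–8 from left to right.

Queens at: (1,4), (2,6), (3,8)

Branch on row 4: col 2 → 1; col 3 → 1; col 5 → 0.
Sum: 1 + 1 + 0 = 2.

2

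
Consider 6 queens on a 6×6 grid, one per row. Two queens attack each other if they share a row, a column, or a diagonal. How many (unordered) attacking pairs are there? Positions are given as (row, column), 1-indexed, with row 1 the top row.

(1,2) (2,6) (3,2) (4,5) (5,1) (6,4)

2

Same column: (1,2)–(3,2) (column 2).
Same diagonal: (1,2)–(4,5) (|1−4| = |2−5| = 3).
Total attacking pairs: 2.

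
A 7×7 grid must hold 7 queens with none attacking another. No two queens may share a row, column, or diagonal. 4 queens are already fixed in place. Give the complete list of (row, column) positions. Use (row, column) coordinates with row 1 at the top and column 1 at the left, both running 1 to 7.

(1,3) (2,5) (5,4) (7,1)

Row 3: attacked by (1,3)→{1,3,5}; (2,5)→{4,5,6}; (5,4)→{2,4,6}; (7,1)→{1,5}. Safe: 7. Place at column 7.
Row 4: attacked by (1,3)→{3,6}; (2,5)→{3,5,7}; (3,7)→{6,7}; (5,4)→{3,4,5}; (7,1)→{1,4}. Safe: 2. Place at column 2.
Row 6: attacked by (1,3)→{3}; (2,5)→{1,5}; (3,7)→{4,7}; (4,2)→{2,4}; (5,4)→{3,4,5}; (7,1)→{1,2}. Safe: 6. Place at column 6.
Columns [3, 5, 7, 2, 4, 6, 1], r−c [-2, -3, -4, 2, 1, 0, 6], r+c [4, 7, 10, 6, 9, 12, 8] are all distinct, so no two queens attack.

(1,3) (2,5) (3,7) (4,2) (5,4) (6,6) (7,1)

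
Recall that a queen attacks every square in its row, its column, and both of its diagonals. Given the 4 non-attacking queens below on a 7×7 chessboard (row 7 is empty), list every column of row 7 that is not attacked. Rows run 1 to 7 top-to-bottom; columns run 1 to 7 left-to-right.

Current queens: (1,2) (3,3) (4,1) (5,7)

(1,2) attacks row 7 at column 2.
(3,3) attacks row 7 at column 3 and diagonals 7.
(4,1) attacks row 7 at column 1 and diagonals 4.
(5,7) attacks row 7 at column 7 and diagonals 5.
Attacked columns: {1, 2, 3, 4, 5, 7}. Safe: {6}.

columns 6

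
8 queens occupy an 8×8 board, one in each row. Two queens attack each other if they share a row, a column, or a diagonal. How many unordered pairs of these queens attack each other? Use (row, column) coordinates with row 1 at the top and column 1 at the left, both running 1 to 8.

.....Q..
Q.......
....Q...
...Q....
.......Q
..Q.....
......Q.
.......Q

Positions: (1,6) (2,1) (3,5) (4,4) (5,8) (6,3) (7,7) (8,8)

5

Same column: (5,8)–(8,8) (column 8).
Same diagonal: (3,5)–(4,4) (|3−4| = |5−4| = 1); (4,4)–(7,7) (|4−7| = |4−7| = 3); (4,4)–(8,8) (|4−8| = |4−8| = 4); (7,7)–(8,8) (|7−8| = |7−8| = 1).
Total attacking pairs: 5.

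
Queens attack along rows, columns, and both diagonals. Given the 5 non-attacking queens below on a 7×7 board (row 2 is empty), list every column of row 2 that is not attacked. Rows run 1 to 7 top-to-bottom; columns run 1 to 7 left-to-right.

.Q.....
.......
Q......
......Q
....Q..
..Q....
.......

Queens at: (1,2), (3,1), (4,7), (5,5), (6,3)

(1,2) attacks row 2 at column 2 and diagonals 1, 3.
(3,1) attacks row 2 at column 1 and diagonals 2.
(4,7) attacks row 2 at column 7 and diagonals 5.
(5,5) attacks row 2 at column 5 and diagonals 2.
(6,3) attacks row 2 at column 3 and diagonals 7.
Attacked columns: {1, 2, 3, 5, 7}. Safe: {4, 6}.

columns 4, 6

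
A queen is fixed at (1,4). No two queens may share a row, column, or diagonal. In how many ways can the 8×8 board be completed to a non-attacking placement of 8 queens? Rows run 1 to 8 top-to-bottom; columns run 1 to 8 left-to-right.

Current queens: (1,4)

Branch on row 2: col 1 → 2; col 2 → 6; col 6 → 3; col 7 → 4; col 8 → 3.
Sum: 2 + 6 + 3 + 4 + 3 = 18.

18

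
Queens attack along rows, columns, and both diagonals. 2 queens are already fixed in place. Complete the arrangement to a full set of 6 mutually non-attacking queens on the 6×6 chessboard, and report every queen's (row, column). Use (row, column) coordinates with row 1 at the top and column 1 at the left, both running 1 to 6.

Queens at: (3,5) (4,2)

Row 1: attacked by (3,5)→{3,5}; (4,2)→{2,5}. Safe: 1, 4, 6. Place at column 4.
Row 2: attacked by (1,4)→{3,4,5}; (3,5)→{4,5,6}; (4,2)→{2,4}. Safe: 1. Place at column 1.
Row 5: attacked by (1,4)→{4}; (2,1)→{1,4}; (3,5)→{3,5}; (4,2)→{1,2,3}. Safe: 6. Place at column 6.
Row 6: attacked by (1,4)→{4}; (2,1)→{1,5}; (3,5)→{2,5}; (4,2)→{2,4}; (5,6)→{5,6}. Safe: 3. Place at column 3.
Columns [4, 1, 5, 2, 6, 3], r−c [-3, 1, -2, 2, -1, 3], r+c [5, 3, 8, 6, 11, 9] are all distinct, so no two queens attack.

(1,4) (2,1) (3,5) (4,2) (5,6) (6,3)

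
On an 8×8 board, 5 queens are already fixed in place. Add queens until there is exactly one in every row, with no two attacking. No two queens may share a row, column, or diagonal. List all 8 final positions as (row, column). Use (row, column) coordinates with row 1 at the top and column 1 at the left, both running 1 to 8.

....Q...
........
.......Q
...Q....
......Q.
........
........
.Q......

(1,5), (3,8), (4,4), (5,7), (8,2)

(1,5) (2,3) (3,8) (4,4) (5,7) (6,1) (7,6) (8,2)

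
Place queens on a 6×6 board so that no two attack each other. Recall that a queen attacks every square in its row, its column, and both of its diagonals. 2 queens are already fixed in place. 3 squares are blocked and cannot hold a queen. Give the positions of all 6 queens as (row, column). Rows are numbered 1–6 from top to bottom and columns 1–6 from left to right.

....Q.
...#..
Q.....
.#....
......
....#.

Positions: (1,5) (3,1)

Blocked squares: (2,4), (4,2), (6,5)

(1,5) (2,3) (3,1) (4,6) (5,4) (6,2)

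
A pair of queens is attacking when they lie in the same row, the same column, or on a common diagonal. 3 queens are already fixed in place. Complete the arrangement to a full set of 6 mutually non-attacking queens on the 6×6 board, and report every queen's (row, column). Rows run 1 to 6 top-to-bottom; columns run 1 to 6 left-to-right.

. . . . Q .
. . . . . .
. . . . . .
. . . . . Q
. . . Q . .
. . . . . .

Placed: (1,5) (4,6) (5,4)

Row 2: attacked by (1,5)→{4,5,6}; (4,6)→{4,6}; (5,4)→{1,4}. Safe: 2, 3. Place at column 3.
Row 3: attacked by (1,5)→{3,5}; (2,3)→{2,3,4}; (4,6)→{5,6}; (5,4)→{2,4,6}. Safe: 1. Place at column 1.
Row 6: attacked by (1,5)→{5}; (2,3)→{3}; (3,1)→{1,4}; (4,6)→{4,6}; (5,4)→{3,4,5}. Safe: 2. Place at column 2.
Columns [5, 3, 1, 6, 4, 2], r−c [-4, -1, 2, -2, 1, 4], r+c [6, 5, 4, 10, 9, 8] are all distinct, so no two queens attack.

(1,5) (2,3) (3,1) (4,6) (5,4) (6,2)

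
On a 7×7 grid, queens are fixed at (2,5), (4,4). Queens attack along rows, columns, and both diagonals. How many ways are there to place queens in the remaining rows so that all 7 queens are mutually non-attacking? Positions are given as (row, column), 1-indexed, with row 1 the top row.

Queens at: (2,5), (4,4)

2

Branch on row 1: col 2 → 2; col 3 → 0.
Sum: 2 + 0 = 2.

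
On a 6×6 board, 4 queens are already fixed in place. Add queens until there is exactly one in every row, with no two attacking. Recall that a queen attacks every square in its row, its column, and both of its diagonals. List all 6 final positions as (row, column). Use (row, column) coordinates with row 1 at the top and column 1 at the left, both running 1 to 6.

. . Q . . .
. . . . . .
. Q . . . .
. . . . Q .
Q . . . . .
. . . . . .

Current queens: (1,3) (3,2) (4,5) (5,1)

Row 2: attacked by (1,3)→{2,3,4}; (3,2)→{1,2,3}; (4,5)→{3,5}; (5,1)→{1,4}. Safe: 6. Place at column 6.
Row 6: attacked by (1,3)→{3}; (2,6)→{2,6}; (3,2)→{2,5}; (4,5)→{3,5}; (5,1)→{1,2}. Safe: 4. Place at column 4.
Columns [3, 6, 2, 5, 1, 4], r−c [-2, -4, 1, -1, 4, 2], r+c [4, 8, 5, 9, 6, 10] are all distinct, so no two queens attack.

(1,3) (2,6) (3,2) (4,5) (5,1) (6,4)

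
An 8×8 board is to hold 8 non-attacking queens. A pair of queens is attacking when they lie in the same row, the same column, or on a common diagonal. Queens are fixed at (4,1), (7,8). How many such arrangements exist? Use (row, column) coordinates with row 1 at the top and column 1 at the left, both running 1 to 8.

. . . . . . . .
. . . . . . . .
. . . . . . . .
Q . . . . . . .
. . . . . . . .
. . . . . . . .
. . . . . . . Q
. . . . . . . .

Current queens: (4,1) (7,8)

Branch on row 1: col 3 → 1; col 5 → 1; col 6 → 1; col 7 → 0.
Sum: 1 + 1 + 1 + 0 = 3.

3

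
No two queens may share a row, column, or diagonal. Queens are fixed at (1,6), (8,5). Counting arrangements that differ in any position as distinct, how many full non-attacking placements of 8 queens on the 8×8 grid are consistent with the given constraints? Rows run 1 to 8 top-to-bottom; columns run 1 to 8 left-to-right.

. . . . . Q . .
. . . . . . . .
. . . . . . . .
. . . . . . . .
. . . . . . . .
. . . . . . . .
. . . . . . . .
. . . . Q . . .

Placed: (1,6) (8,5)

Branch on row 2: col 1 → 0; col 2 → 0; col 3 → 3; col 4 → 0; col 8 → 0.
Sum: 0 + 0 + 3 + 0 + 0 = 3.

3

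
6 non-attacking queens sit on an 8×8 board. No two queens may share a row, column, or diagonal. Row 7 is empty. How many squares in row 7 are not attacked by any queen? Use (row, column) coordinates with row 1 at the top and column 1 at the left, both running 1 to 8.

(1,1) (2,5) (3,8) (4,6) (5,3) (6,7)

1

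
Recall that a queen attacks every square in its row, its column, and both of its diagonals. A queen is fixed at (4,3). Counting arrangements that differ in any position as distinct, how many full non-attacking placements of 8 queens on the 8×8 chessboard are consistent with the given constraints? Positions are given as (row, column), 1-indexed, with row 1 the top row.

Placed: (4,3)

12

Branch on row 1: col 1 → 1; col 2 → 1; col 4 → 6; col 5 → 1; col 7 → 1; col 8 → 2.
Sum: 1 + 1 + 6 + 1 + 1 + 2 = 12.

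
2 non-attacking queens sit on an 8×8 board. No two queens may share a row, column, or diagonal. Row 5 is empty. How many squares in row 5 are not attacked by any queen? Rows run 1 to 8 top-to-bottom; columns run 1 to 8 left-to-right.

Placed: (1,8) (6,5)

(1,8) attacks row 5 at column 8 and diagonals 4.
(6,5) attacks row 5 at column 5 and diagonals 4, 6.
Attacked columns: {4, 5, 6, 8}. Safe: {1, 2, 3, 7}.

4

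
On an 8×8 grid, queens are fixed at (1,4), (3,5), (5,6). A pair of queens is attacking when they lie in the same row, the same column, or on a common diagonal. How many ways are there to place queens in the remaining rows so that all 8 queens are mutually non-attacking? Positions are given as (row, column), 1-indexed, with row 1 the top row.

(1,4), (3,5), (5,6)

Branch on row 2: col 1 → 1; col 2 → 1; col 7 → 1; col 8 → 0.
Sum: 1 + 1 + 1 + 0 = 3.

3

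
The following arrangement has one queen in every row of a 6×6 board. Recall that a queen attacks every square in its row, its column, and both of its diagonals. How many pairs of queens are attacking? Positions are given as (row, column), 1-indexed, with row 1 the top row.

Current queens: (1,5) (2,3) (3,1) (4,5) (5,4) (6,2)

Same column: (1,5)–(4,5) (column 5).
Same diagonal: (2,3)–(4,5) (|2−4| = |3−5| = 2); (4,5)–(5,4) (|4−5| = |5−4| = 1).
Total attacking pairs: 3.

3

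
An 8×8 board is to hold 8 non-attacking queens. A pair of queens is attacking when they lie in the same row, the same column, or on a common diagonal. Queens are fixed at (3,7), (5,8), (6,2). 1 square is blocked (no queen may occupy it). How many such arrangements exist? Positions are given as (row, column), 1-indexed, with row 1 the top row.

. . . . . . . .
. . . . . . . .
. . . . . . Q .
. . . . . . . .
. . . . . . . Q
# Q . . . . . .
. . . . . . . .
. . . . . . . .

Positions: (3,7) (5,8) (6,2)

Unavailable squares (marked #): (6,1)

2

Branch on row 1: col 1 → 0; col 3 → 1; col 6 → 1.
Sum: 0 + 1 + 1 = 2.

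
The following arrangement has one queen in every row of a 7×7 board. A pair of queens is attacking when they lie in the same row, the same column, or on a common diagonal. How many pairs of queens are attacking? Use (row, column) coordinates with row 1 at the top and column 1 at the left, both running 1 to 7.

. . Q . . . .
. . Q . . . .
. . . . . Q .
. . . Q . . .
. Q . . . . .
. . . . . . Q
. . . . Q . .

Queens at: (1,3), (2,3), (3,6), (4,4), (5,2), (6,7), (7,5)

Same column: (1,3)–(2,3) (column 3).
Same diagonal: (2,3)–(6,7) (|2−6| = |3−7| = 4).
Total attacking pairs: 2.

2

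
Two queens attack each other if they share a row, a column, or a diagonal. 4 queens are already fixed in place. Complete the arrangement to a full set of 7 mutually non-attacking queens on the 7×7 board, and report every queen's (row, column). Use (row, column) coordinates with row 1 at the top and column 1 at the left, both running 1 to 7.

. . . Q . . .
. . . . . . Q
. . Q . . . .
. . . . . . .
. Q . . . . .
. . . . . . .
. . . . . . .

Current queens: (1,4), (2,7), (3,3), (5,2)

(1,4) (2,7) (3,3) (4,6) (5,2) (6,5) (7,1)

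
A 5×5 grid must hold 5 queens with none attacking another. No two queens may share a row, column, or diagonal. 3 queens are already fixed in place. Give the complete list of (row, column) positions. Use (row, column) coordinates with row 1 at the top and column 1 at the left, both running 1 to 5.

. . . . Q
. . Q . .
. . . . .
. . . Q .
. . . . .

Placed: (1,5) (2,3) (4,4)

Row 3: attacked by (1,5)→{3,5}; (2,3)→{2,3,4}; (4,4)→{3,4,5}. Safe: 1. Place at column 1.
Row 5: attacked by (1,5)→{1,5}; (2,3)→{3}; (3,1)→{1,3}; (4,4)→{3,4,5}. Safe: 2. Place at column 2.
Columns [5, 3, 1, 4, 2], r−c [-4, -1, 2, 0, 3], r+c [6, 5, 4, 8, 7] are all distinct, so no two queens attack.

(1,5) (2,3) (3,1) (4,4) (5,2)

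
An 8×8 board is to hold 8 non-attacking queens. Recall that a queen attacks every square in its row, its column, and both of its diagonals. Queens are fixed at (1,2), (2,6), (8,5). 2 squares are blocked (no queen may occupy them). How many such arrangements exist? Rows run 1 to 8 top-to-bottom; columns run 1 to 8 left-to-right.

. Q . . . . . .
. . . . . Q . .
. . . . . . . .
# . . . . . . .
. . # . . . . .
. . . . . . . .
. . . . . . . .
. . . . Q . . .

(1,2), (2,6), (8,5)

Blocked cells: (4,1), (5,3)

Branch on row 3: col 1 → 1; col 3 → 0; col 8 → 1.
Sum: 1 + 0 + 1 = 2.

2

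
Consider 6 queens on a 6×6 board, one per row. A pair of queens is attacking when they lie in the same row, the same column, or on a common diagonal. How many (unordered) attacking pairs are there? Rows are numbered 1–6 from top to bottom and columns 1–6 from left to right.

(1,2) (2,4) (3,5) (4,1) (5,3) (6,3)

4

Same column: (5,3)–(6,3) (column 3).
Same diagonal: (2,4)–(3,5) (|2−3| = |4−5| = 1); (3,5)–(5,3) (|3−5| = |5−3| = 2); (4,1)–(6,3) (|4−6| = |1−3| = 2).
Total attacking pairs: 4.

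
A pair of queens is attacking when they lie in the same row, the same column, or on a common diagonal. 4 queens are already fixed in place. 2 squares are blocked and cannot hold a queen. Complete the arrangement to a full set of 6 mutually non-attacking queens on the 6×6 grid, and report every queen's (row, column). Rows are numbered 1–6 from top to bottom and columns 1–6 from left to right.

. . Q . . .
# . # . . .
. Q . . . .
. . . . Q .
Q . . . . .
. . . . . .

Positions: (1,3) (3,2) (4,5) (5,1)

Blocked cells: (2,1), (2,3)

Row 2: attacked by (1,3)→{2,3,4}; (3,2)→{1,2,3}; (4,5)→{3,5}; (5,1)→{1,4}. Blocked: 1,3. Safe: 6. Place at column 6.
Row 6: attacked by (1,3)→{3}; (2,6)→{2,6}; (3,2)→{2,5}; (4,5)→{3,5}; (5,1)→{1,2}. Safe: 4. Place at column 4.
Columns [3, 6, 2, 5, 1, 4], r−c [-2, -4, 1, -1, 4, 2], r+c [4, 8, 5, 9, 6, 10] are all distinct, so no two queens attack.

(1,3) (2,6) (3,2) (4,5) (5,1) (6,4)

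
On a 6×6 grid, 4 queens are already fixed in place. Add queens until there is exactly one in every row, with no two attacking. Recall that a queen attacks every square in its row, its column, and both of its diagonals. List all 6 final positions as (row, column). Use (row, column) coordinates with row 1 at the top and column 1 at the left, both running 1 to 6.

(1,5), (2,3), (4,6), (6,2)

Row 3: attacked by (1,5)→{3,5}; (2,3)→{2,3,4}; (4,6)→{5,6}; (6,2)→{2,5}. Safe: 1. Place at column 1.
Row 5: attacked by (1,5)→{1,5}; (2,3)→{3,6}; (3,1)→{1,3}; (4,6)→{5,6}; (6,2)→{1,2,3}. Safe: 4. Place at column 4.
Columns [5, 3, 1, 6, 4, 2], r−c [-4, -1, 2, -2, 1, 4], r+c [6, 5, 4, 10, 9, 8] are all distinct, so no two queens attack.

(1,5) (2,3) (3,1) (4,6) (5,4) (6,2)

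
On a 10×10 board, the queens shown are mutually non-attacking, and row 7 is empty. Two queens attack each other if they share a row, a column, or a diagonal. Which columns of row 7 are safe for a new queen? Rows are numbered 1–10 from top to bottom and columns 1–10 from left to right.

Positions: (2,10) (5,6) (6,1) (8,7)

columns 3, 9

(2,10) attacks row 7 at column 10 and diagonals 5.
(5,6) attacks row 7 at column 6 and diagonals 4, 8.
(6,1) attacks row 7 at column 1 and diagonals 2.
(8,7) attacks row 7 at column 7 and diagonals 6, 8.
Attacked columns: {1, 2, 4, 5, 6, 7, 8, 10}. Safe: {3, 9}.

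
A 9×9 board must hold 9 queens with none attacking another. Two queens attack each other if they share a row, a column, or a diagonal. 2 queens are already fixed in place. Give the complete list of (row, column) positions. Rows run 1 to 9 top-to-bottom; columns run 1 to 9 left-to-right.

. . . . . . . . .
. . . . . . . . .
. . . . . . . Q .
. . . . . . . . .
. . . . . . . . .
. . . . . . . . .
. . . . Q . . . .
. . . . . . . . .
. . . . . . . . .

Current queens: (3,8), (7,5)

Row 1: attacked by (3,8)→{6,8}; (7,5)→{5}. Safe: 1, 2, 3, 4, 7, 9. Place at column 1.
Row 2: attacked by (1,1)→{1,2}; (3,8)→{7,8,9}; (7,5)→{5}. Safe: 3, 4, 6. Place at column 4.
Row 4: attacked by (1,1)→{1,4}; (2,4)→{2,4,6}; (3,8)→{7,8,9}; (7,5)→{2,5,8}. Safe: 3. Place at column 3.
Row 5: attacked by (1,1)→{1,5}; (2,4)→{1,4,7}; (3,8)→{6,8}; (4,3)→{2,3,4}; (7,5)→{3,5,7}. Safe: 9. Place at column 9.
Row 6: attacked by (1,1)→{1,6}; (2,4)→{4,8}; (3,8)→{5,8}; (4,3)→{1,3,5}; (5,9)→{8,9}; (7,5)→{4,5,6}. Safe: 2, 7. Place at column 7.
Row 8: attacked by (1,1)→{1,8}; (2,4)→{4}; (3,8)→{3,8}; (4,3)→{3,7}; (5,9)→{6,9}; (6,7)→{5,7,9}; (7,5)→{4,5,6}. Safe: 2. Place at column 2.
Row 9: attacked by (1,1)→{1,9}; (2,4)→{4}; (3,8)→{2,8}; (4,3)→{3,8}; (5,9)→{5,9}; (6,7)→{4,7}; (7,5)→{3,5,7}; (8,2)→{1,2,3}. Safe: 6. Place at column 6.
Columns [1, 4, 8, 3, 9, 7, 5, 2, 6], r−c [0, -2, -5, 1, -4, -1, 2, 6, 3], r+c [2, 6, 11, 7, 14, 13, 12, 10, 15] are all distinct, so no two queens attack.

(1,1) (2,4) (3,8) (4,3) (5,9) (6,7) (7,5) (8,2) (9,6)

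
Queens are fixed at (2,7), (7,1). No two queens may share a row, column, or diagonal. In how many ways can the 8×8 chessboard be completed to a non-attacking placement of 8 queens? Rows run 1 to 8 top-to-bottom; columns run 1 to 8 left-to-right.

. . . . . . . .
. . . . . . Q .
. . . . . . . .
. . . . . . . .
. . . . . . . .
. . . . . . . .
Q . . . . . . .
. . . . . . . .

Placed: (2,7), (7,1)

3

Branch on row 1: col 2 → 1; col 3 → 1; col 4 → 1; col 5 → 0.
Sum: 1 + 1 + 1 + 0 = 3.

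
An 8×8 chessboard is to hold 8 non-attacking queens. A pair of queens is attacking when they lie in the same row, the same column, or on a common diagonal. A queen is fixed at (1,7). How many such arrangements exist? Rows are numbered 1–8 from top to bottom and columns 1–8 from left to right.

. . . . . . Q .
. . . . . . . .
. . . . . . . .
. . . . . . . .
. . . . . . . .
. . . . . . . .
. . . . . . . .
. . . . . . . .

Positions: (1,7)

8

Branch on row 2: col 1 → 1; col 2 → 2; col 3 → 2; col 4 → 2; col 5 → 1.
Sum: 1 + 2 + 2 + 2 + 1 = 8.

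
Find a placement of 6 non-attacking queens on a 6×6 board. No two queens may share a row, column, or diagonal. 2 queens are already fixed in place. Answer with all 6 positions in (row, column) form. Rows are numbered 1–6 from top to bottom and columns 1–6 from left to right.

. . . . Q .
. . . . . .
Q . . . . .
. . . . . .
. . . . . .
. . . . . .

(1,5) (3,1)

Row 2: attacked by (1,5)→{4,5,6}; (3,1)→{1,2}. Safe: 3. Place at column 3.
Row 4: attacked by (1,5)→{2,5}; (2,3)→{1,3,5}; (3,1)→{1,2}. Safe: 4, 6. Place at column 6.
Row 5: attacked by (1,5)→{1,5}; (2,3)→{3,6}; (3,1)→{1,3}; (4,6)→{5,6}. Safe: 2, 4. Place at column 4.
Row 6: attacked by (1,5)→{5}; (2,3)→{3}; (3,1)→{1,4}; (4,6)→{4,6}; (5,4)→{3,4,5}. Safe: 2. Place at column 2.
Columns [5, 3, 1, 6, 4, 2], r−c [-4, -1, 2, -2, 1, 4], r+c [6, 5, 4, 10, 9, 8] are all distinct, so no two queens attack.

(1,5) (2,3) (3,1) (4,6) (5,4) (6,2)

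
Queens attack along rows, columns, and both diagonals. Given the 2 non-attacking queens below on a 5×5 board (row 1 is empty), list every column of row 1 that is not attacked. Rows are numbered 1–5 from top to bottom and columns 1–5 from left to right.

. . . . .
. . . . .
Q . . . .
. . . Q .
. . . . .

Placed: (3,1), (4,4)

(3,1) attacks row 1 at column 1 and diagonals 3.
(4,4) attacks row 1 at column 4 and diagonals 1.
Attacked columns: {1, 3, 4}. Safe: {2, 5}.

columns 2, 5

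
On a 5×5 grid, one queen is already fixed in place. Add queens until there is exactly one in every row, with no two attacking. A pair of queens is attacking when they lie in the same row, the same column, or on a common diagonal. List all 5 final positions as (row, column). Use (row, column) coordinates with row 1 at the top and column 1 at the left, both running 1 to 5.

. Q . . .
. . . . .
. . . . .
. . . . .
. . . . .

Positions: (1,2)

Row 2: attacked by (1,2)→{1,2,3}. Safe: 4, 5. Place at column 5.
Row 3: attacked by (1,2)→{2,4}; (2,5)→{4,5}. Safe: 1, 3. Place at column 3.
Row 4: attacked by (1,2)→{2,5}; (2,5)→{3,5}; (3,3)→{2,3,4}. Safe: 1. Place at column 1.
Row 5: attacked by (1,2)→{2}; (2,5)→{2,5}; (3,3)→{1,3,5}; (4,1)→{1,2}. Safe: 4. Place at column 4.
Columns [2, 5, 3, 1, 4], r−c [-1, -3, 0, 3, 1], r+c [3, 7, 6, 5, 9] are all distinct, so no two queens attack.

(1,2) (2,5) (3,3) (4,1) (5,4)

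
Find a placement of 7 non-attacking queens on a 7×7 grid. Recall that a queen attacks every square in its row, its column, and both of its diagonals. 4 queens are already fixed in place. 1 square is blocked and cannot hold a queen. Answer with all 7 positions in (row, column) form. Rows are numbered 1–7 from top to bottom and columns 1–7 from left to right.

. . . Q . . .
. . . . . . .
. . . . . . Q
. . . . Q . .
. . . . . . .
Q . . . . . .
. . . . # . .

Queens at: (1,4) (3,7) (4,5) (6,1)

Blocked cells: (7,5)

(1,4) (2,2) (3,7) (4,5) (5,3) (6,1) (7,6)

Row 2: attacked by (1,4)→{3,4,5}; (3,7)→{6,7}; (4,5)→{3,5,7}; (6,1)→{1,5}. Safe: 2. Place at column 2.
Row 5: attacked by (1,4)→{4}; (2,2)→{2,5}; (3,7)→{5,7}; (4,5)→{4,5,6}; (6,1)→{1,2}. Safe: 3. Place at column 3.
Row 7: attacked by (1,4)→{4}; (2,2)→{2,7}; (3,7)→{3,7}; (4,5)→{2,5}; (5,3)→{1,3,5}; (6,1)→{1,2}. Blocked: 5. Safe: 6. Place at column 6.
Columns [4, 2, 7, 5, 3, 1, 6], r−c [-3, 0, -4, -1, 2, 5, 1], r+c [5, 4, 10, 9, 8, 7, 13] are all distinct, so no two queens attack.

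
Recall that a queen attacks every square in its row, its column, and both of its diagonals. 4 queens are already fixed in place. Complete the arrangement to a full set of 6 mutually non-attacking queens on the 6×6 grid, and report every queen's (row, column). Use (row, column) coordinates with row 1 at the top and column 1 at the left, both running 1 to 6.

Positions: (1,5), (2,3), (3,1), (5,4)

(1,5) (2,3) (3,1) (4,6) (5,4) (6,2)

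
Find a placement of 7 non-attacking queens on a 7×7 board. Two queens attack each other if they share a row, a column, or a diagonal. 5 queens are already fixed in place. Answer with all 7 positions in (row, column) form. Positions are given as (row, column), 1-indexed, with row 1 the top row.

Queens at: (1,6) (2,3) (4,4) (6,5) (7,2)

(1,6) (2,3) (3,1) (4,4) (5,7) (6,5) (7,2)

Row 3: attacked by (1,6)→{4,6}; (2,3)→{2,3,4}; (4,4)→{3,4,5}; (6,5)→{2,5}; (7,2)→{2,6}. Safe: 1, 7. Place at column 1.
Row 5: attacked by (1,6)→{2,6}; (2,3)→{3,6}; (3,1)→{1,3}; (4,4)→{3,4,5}; (6,5)→{4,5,6}; (7,2)→{2,4}. Safe: 7. Place at column 7.
Columns [6, 3, 1, 4, 7, 5, 2], r−c [-5, -1, 2, 0, -2, 1, 5], r+c [7, 5, 4, 8, 12, 11, 9] are all distinct, so no two queens attack.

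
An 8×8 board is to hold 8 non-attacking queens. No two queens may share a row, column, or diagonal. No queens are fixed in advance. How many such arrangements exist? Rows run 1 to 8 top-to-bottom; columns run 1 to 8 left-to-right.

92

Branch on row 1: col 1 → 4; col 2 → 8; col 3 → 16; col 4 → 18; col 5 → 18; col 6 → 16; col 7 → 8; col 8 → 4.
Sum: 4 + 8 + 16 + 18 + 18 + 16 + 8 + 4 = 92.
(This is the classic 8-queens count.)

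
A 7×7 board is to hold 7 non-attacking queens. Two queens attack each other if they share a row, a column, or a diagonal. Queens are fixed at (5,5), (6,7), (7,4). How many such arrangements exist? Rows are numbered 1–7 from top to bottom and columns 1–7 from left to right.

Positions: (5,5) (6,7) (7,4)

1

Branch on row 1: col 3 → 1; col 6 → 0.
Sum: 1 + 0 = 1.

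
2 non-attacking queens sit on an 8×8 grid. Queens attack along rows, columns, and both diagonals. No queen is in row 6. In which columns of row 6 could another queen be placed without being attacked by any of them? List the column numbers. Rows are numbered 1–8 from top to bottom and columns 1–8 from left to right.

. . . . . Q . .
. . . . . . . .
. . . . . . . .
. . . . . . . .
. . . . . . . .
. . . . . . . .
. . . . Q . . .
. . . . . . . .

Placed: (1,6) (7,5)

(1,6) attacks row 6 at column 6 and diagonals 1.
(7,5) attacks row 6 at column 5 and diagonals 4, 6.
Attacked columns: {1, 4, 5, 6}. Safe: {2, 3, 7, 8}.

columns 2, 3, 7, 8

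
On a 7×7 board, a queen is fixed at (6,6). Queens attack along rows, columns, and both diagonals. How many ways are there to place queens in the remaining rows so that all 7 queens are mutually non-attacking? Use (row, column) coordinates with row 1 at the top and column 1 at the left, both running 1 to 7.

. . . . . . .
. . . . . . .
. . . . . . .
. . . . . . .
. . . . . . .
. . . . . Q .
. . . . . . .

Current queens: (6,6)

4

Branch on row 1: col 2 → 1; col 3 → 1; col 4 → 0; col 5 → 1; col 7 → 1.
Sum: 1 + 1 + 0 + 1 + 1 = 4.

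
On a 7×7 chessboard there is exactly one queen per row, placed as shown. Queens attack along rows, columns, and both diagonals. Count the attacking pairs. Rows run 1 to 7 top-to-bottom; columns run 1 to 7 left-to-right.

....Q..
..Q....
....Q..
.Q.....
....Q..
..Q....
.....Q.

5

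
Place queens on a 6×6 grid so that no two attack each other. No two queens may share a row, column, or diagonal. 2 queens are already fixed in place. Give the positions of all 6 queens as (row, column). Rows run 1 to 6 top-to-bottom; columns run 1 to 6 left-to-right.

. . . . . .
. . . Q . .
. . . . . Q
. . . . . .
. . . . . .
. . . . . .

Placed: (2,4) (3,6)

Row 1: attacked by (2,4)→{3,4,5}; (3,6)→{4,6}. Safe: 1, 2. Place at column 2.
Row 4: attacked by (1,2)→{2,5}; (2,4)→{2,4,6}; (3,6)→{5,6}. Safe: 1, 3. Place at column 1.
Row 5: attacked by (1,2)→{2,6}; (2,4)→{1,4}; (3,6)→{4,6}; (4,1)→{1,2}. Safe: 3, 5. Place at column 3.
Row 6: attacked by (1,2)→{2}; (2,4)→{4}; (3,6)→{3,6}; (4,1)→{1,3}; (5,3)→{2,3,4}. Safe: 5. Place at column 5.
Columns [2, 4, 6, 1, 3, 5], r−c [-1, -2, -3, 3, 2, 1], r+c [3, 6, 9, 5, 8, 11] are all distinct, so no two queens attack.

(1,2) (2,4) (3,6) (4,1) (5,3) (6,5)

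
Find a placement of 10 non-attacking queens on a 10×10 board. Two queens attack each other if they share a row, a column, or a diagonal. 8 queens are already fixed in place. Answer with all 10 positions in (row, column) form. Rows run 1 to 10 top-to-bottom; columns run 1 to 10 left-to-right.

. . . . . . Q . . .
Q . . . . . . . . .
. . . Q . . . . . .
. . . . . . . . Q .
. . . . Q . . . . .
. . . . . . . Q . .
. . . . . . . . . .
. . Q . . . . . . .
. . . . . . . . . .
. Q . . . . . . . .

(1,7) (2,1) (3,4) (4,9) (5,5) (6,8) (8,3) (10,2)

Row 7: attacked by (1,7)→{1,7}; (2,1)→{1,6}; (3,4)→{4,8}; (4,9)→{6,9}; (5,5)→{3,5,7}; (6,8)→{7,8,9}; (8,3)→{2,3,4}; (10,2)→{2,5}. Safe: 10. Place at column 10.
Row 9: attacked by (1,7)→{7}; (2,1)→{1,8}; (3,4)→{4,10}; (4,9)→{4,9}; (5,5)→{1,5,9}; (6,8)→{5,8}; (7,10)→{8,10}; (8,3)→{2,3,4}; (10,2)→{1,2,3}. Safe: 6. Place at column 6.
Columns [7, 1, 4, 9, 5, 8, 10, 3, 6, 2], r−c [-6, 1, -1, -5, 0, -2, -3, 5, 3, 8], r+c [8, 3, 7, 13, 10, 14, 17, 11, 15, 12] are all distinct, so no two queens attack.

(1,7) (2,1) (3,4) (4,9) (5,5) (6,8) (7,10) (8,3) (9,6) (10,2)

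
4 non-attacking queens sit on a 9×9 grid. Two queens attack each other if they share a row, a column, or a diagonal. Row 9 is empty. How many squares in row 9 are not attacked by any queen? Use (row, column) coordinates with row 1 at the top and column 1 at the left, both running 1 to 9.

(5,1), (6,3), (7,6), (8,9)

(5,1) attacks row 9 at column 1 and diagonals 5.
(6,3) attacks row 9 at column 3 and diagonals 6.
(7,6) attacks row 9 at column 6 and diagonals 4, 8.
(8,9) attacks row 9 at column 9 and diagonals 8.
Attacked columns: {1, 3, 4, 5, 6, 8, 9}. Safe: {2, 7}.

2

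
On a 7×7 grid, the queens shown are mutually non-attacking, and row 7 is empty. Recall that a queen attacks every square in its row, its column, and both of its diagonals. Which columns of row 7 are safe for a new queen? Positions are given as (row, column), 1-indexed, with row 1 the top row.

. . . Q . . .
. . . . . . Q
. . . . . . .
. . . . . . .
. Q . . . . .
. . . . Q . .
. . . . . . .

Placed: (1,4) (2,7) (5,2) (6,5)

(1,4) attacks row 7 at column 4.
(2,7) attacks row 7 at column 7 and diagonals 2.
(5,2) attacks row 7 at column 2 and diagonals 4.
(6,5) attacks row 7 at column 5 and diagonals 4, 6.
Attacked columns: {2, 4, 5, 6, 7}. Safe: {1, 3}.

columns 1, 3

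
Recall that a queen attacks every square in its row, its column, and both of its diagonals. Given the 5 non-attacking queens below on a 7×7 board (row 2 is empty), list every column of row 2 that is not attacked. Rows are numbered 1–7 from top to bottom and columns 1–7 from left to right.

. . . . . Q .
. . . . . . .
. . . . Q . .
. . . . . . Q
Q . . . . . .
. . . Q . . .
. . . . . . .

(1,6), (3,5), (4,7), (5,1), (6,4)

(1,6) attacks row 2 at column 6 and diagonals 5, 7.
(3,5) attacks row 2 at column 5 and diagonals 4, 6.
(4,7) attacks row 2 at column 7 and diagonals 5.
(5,1) attacks row 2 at column 1 and diagonals 4.
(6,4) attacks row 2 at column 4.
Attacked columns: {1, 4, 5, 6, 7}. Safe: {2, 3}.

columns 2, 3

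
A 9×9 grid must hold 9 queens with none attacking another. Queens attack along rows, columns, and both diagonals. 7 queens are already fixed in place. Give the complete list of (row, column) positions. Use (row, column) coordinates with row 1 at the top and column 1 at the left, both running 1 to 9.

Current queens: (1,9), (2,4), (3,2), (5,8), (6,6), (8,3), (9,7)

Row 4: attacked by (1,9)→{6,9}; (2,4)→{2,4,6}; (3,2)→{1,2,3}; (5,8)→{7,8,9}; (6,6)→{4,6,8}; (8,3)→{3,7}; (9,7)→{2,7}. Safe: 5. Place at column 5.
Row 7: attacked by (1,9)→{3,9}; (2,4)→{4,9}; (3,2)→{2,6}; (4,5)→{2,5,8}; (5,8)→{6,8}; (6,6)→{5,6,7}; (8,3)→{2,3,4}; (9,7)→{5,7,9}. Safe: 1. Place at column 1.
Columns [9, 4, 2, 5, 8, 6, 1, 3, 7], r−c [-8, -2, 1, -1, -3, 0, 6, 5, 2], r+c [10, 6, 5, 9, 13, 12, 8, 11, 16] are all distinct, so no two queens attack.

(1,9) (2,4) (3,2) (4,5) (5,8) (6,6) (7,1) (8,3) (9,7)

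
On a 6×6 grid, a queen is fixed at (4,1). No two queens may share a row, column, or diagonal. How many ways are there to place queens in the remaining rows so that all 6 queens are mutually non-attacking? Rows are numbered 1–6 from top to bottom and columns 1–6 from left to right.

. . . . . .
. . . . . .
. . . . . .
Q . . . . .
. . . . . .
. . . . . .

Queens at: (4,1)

1

Branch on row 1: col 2 → 1; col 3 → 0; col 5 → 0; col 6 → 0.
Sum: 1 + 0 + 0 + 0 = 1.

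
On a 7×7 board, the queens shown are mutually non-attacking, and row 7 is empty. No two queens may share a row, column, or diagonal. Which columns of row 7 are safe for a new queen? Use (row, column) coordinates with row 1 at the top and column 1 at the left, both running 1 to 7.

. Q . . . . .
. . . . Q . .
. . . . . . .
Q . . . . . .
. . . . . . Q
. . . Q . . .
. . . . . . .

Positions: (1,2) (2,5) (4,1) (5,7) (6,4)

(1,2) attacks row 7 at column 2.
(2,5) attacks row 7 at column 5.
(4,1) attacks row 7 at column 1 and diagonals 4.
(5,7) attacks row 7 at column 7 and diagonals 5.
(6,4) attacks row 7 at column 4 and diagonals 3, 5.
Attacked columns: {1, 2, 3, 4, 5, 7}. Safe: {6}.

columns 6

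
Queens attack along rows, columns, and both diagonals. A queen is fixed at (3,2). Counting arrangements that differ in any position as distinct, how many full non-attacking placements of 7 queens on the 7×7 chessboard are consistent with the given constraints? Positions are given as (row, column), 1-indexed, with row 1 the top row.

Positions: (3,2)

6

Branch on row 1: col 1 → 1; col 3 → 2; col 5 → 2; col 6 → 1; col 7 → 0.
Sum: 1 + 2 + 2 + 1 + 0 = 6.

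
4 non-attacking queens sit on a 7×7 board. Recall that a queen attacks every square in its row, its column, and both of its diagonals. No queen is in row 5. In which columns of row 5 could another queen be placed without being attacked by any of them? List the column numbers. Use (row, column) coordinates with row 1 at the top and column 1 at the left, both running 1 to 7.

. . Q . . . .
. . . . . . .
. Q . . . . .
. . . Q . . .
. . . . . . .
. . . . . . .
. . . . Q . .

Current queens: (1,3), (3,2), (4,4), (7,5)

columns 1, 6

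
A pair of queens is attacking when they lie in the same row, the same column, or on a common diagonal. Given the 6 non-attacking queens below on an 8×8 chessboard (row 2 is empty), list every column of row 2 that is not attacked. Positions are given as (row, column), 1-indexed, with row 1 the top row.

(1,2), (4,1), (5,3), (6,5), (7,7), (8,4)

columns 8

(1,2) attacks row 2 at column 2 and diagonals 1, 3.
(4,1) attacks row 2 at column 1 and diagonals 3.
(5,3) attacks row 2 at column 3 and diagonals 6.
(6,5) attacks row 2 at column 5 and diagonals 1.
(7,7) attacks row 2 at column 7 and diagonals 2.
(8,4) attacks row 2 at column 4.
Attacked columns: {1, 2, 3, 4, 5, 6, 7}. Safe: {8}.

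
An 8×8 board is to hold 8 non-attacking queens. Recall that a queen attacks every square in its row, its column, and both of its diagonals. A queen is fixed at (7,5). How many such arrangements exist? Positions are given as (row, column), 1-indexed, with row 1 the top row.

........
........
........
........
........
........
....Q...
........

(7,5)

Branch on row 1: col 1 → 1; col 2 → 0; col 3 → 1; col 4 → 3; col 6 → 3; col 7 → 0; col 8 → 0.
Sum: 1 + 0 + 1 + 3 + 3 + 0 + 0 = 8.

8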